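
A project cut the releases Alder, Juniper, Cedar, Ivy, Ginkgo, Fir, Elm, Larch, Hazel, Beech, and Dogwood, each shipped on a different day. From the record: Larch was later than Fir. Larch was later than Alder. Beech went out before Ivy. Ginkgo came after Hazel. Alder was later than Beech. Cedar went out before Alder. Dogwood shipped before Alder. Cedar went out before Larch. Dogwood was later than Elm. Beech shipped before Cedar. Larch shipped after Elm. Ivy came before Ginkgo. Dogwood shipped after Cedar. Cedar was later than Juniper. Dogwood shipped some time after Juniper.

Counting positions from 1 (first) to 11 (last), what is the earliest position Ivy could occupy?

2

Beech must come before Ivy — 1 forced predecessor.
Nothing else is forced ahead of Ivy, so its earliest slot is position 1 + 1 = 2.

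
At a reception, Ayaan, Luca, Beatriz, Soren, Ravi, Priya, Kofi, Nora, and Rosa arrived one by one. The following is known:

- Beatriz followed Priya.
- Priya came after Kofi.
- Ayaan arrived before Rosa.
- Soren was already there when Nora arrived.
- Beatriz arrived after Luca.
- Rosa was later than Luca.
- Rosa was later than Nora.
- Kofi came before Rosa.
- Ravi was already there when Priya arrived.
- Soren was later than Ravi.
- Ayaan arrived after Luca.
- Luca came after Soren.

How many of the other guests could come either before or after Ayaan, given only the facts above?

Forced before Ayaan: Luca, Ravi, and Soren; forced after Ayaan: Rosa.
That leaves Beatriz, Kofi, Nora, and Priya with no forced order relative to Ayaan — 4.

4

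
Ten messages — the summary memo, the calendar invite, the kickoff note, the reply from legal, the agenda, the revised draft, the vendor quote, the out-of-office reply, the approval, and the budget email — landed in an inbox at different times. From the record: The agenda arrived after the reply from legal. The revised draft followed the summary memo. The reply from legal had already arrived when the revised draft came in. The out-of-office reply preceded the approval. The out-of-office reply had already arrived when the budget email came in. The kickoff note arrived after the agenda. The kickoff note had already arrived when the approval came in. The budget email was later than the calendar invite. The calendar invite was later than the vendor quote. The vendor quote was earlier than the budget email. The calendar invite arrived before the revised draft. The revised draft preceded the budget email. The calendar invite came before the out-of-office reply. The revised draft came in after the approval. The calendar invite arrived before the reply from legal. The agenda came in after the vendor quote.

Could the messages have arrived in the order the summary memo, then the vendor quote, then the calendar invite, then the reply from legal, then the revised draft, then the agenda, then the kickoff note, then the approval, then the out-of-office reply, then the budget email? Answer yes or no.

The constraints require the out-of-office reply before the approval, but in the proposed sequence the approval appears ahead of the out-of-office reply. That one violation is enough.

no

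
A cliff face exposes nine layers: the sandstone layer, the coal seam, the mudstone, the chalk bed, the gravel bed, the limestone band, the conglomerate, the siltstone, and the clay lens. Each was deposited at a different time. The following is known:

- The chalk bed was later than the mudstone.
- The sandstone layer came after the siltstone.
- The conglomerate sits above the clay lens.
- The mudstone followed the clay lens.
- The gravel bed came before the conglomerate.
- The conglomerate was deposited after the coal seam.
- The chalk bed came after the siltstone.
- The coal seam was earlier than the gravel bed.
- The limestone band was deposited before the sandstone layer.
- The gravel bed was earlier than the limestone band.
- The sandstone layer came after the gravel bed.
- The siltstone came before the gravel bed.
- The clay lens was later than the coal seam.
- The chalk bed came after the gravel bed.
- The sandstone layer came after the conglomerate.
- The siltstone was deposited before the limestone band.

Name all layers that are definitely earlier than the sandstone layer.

Directly stated before the sandstone layer: the conglomerate, the gravel bed, the limestone band, and the siltstone.
The clay lens reaches the sandstone layer via the clay lens → the conglomerate → the sandstone layer.
The coal seam reaches the sandstone layer via the coal seam → the gravel bed → the sandstone layer.

the clay lens, the coal seam, the conglomerate, the gravel bed, the limestone band, the siltstone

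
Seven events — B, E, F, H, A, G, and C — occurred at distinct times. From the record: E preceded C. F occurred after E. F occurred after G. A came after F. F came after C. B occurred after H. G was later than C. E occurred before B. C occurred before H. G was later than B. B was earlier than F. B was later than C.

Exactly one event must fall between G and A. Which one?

Tracing the constraints gives G → F → A, so F sits after G and before A.
No other event is forced both after G and before A.

F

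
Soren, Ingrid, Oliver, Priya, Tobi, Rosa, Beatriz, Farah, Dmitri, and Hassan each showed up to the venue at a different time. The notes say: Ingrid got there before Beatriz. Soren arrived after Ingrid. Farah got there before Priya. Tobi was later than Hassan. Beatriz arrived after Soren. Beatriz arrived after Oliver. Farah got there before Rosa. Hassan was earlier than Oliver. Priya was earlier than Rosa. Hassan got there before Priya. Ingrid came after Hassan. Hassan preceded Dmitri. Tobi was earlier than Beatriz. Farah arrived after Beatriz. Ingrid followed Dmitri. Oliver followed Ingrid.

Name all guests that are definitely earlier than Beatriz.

Directly stated before Beatriz: Ingrid, Oliver, Soren, and Tobi.
Dmitri reaches Beatriz via Dmitri → Ingrid → Beatriz.
Hassan reaches Beatriz via Hassan → Oliver → Beatriz.
No chain forces Priya (or any of the others) ahead of Beatriz.

Dmitri, Hassan, Ingrid, Oliver, Soren, Tobi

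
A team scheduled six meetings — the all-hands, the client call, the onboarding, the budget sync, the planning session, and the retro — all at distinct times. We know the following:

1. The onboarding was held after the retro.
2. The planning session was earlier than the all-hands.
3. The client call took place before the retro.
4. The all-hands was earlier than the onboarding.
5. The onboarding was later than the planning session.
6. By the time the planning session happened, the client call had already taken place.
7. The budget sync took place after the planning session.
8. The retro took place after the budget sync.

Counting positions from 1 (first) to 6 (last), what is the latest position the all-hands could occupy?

5

The all-hands must come before the onboarding — 1 meeting forced after it.
Everything else can be placed before the all-hands in some valid order, so the all-hands can sit as late as position 6 − 1 = 5.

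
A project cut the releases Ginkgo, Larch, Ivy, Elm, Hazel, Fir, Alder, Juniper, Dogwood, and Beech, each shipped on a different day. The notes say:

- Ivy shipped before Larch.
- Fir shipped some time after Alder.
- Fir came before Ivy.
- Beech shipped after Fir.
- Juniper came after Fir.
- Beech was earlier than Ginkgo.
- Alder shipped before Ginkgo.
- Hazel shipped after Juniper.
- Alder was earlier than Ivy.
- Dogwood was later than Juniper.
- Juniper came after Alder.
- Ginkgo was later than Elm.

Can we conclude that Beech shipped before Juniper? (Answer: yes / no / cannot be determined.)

No chain of stated constraints runs from Beech to Juniper, and none runs from Juniper to Beech either.
So the relative order of Beech and Juniper is not fixed by the given facts.

cannot be determined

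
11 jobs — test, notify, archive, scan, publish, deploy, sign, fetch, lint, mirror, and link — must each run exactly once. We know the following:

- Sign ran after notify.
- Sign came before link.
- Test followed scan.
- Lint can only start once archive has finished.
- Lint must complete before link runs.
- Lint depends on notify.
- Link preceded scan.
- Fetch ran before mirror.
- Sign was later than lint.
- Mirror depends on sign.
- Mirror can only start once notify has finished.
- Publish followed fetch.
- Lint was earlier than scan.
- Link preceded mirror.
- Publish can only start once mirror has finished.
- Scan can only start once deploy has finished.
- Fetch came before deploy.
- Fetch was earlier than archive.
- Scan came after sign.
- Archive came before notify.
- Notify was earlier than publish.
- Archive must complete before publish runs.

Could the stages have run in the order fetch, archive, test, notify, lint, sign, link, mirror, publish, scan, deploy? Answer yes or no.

no

The constraints require scan before test, but in the proposed sequence test appears ahead of scan. That one violation is enough.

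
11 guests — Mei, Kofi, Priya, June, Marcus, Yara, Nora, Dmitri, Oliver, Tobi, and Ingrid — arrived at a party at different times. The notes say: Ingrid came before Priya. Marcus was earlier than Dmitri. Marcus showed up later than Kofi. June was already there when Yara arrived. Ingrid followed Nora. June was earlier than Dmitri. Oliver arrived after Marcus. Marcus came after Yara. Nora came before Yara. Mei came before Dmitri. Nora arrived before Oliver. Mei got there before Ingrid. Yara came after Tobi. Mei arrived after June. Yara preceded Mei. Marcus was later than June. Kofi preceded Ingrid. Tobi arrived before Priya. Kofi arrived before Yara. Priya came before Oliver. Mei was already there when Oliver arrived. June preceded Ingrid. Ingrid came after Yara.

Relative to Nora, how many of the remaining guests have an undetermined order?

Forced after Nora: Dmitri, Ingrid, Marcus, Mei, Oliver, Priya, and Yara.
That leaves June, Kofi, and Tobi with no forced order relative to Nora — 3.

3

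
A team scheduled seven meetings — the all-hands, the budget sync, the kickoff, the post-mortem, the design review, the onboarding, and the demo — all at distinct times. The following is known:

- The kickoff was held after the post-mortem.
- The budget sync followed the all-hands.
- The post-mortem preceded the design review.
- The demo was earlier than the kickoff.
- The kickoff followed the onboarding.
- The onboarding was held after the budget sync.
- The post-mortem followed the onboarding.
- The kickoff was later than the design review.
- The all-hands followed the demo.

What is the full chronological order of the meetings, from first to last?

the demo, the all-hands, the budget sync, the onboarding, the post-mortem, the design review, the kickoff

The constraints fix every adjacent pair, so only one ordering works:
the demo → the all-hands → the budget sync → the onboarding → the post-mortem → the design review → the kickoff.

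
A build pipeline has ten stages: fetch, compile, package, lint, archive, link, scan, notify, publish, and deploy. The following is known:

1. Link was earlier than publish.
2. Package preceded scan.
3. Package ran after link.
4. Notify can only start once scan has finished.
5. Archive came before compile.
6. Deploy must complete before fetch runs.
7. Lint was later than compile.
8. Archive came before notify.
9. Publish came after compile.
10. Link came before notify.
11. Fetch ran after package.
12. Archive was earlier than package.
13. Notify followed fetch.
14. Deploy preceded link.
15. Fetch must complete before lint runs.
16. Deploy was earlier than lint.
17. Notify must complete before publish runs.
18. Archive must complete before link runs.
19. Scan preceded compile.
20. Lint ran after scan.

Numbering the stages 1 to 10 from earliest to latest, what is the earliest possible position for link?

3

Archive and deploy must both come before link — 2 forced predecessors.
Nothing else is forced ahead of link, so its earliest slot is position 2 + 1 = 3.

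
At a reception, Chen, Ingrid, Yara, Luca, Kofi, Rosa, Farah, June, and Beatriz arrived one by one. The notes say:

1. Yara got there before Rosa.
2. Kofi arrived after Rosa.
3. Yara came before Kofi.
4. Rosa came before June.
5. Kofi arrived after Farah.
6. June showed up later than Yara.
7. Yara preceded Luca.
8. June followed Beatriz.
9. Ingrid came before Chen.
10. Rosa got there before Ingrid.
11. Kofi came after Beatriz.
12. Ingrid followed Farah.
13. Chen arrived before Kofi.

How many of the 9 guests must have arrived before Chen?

4

Directly stated before Chen: Ingrid.
Farah reaches Chen via Farah → Ingrid → Chen.
Rosa reaches Chen via Rosa → Ingrid → Chen.
Yara reaches Chen via Yara → Rosa → Ingrid → Chen.
No chain forces Kofi (or any of the others) ahead of Chen.
That's Farah, Ingrid, Rosa, and Yara — 4 in all.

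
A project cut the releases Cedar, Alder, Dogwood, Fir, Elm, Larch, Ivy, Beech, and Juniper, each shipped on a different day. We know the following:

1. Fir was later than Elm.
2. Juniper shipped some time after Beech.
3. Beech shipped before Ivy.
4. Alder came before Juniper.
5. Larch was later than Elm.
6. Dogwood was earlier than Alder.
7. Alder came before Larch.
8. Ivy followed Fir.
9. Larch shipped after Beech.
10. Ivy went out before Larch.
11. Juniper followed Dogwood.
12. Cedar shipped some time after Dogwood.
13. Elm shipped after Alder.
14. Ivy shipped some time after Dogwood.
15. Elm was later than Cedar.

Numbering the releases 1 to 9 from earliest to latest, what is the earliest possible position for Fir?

5

Alder, Cedar, Dogwood, and Elm must all come before Fir — 4 forced predecessors.
Nothing else is forced ahead of Fir, so its earliest slot is position 4 + 1 = 5.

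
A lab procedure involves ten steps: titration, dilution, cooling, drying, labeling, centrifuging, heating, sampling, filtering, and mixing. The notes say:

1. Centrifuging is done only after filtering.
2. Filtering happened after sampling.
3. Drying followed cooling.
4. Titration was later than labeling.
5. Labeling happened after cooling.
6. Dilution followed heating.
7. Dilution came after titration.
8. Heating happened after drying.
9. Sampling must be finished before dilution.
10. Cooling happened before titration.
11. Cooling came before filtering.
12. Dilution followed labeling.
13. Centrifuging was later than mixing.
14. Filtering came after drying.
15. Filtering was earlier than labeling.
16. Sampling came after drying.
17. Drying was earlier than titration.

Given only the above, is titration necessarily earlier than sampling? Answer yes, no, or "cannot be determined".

no

Tracing the constraints gives sampling → filtering → labeling → titration, so sampling must come before titration.
That means titration cannot be before sampling.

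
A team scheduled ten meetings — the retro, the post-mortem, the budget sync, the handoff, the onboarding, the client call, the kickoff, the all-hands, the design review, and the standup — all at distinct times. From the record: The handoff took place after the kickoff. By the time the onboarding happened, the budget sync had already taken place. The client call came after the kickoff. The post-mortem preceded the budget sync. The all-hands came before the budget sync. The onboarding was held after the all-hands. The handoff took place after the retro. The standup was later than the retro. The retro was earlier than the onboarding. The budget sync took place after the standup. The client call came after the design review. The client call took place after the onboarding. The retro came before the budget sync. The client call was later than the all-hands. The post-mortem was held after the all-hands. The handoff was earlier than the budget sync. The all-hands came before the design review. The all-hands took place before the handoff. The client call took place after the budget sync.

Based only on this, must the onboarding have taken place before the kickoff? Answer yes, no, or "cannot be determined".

no

Tracing the constraints gives the kickoff → the handoff → the budget sync → the onboarding, so the kickoff must come before the onboarding.
That means the onboarding cannot be before the kickoff.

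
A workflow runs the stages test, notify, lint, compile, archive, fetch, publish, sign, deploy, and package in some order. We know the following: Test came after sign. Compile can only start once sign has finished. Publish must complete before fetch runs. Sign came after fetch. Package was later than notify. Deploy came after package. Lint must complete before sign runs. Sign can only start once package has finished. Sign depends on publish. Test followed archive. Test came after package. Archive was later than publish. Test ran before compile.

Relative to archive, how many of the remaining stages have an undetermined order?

6

Forced before archive: publish; forced after archive: compile and test.
That leaves deploy, fetch, lint, notify, package, and sign with no forced order relative to archive — 6.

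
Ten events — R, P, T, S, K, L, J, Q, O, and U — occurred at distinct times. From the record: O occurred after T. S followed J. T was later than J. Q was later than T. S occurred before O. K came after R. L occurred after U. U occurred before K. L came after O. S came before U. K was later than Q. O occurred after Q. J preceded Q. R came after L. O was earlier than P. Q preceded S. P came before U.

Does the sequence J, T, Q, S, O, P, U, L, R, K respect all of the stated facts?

yes

Check each stated constraint against the proposed order — e.g. O is ahead of L; Q is ahead of K. Every pair is in the required order; nothing is violated.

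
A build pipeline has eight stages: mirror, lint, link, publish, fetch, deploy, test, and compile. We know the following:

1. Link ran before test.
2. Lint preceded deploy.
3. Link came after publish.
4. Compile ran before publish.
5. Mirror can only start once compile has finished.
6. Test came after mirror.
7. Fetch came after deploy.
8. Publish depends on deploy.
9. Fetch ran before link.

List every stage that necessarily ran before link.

compile, deploy, fetch, lint, publish

Directly stated before link: fetch and publish.
Compile reaches link via compile → publish → link.
Deploy reaches link via deploy → publish → link.
Lint reaches link via lint → deploy → publish → link.
No chain forces test (or any of the others) ahead of link.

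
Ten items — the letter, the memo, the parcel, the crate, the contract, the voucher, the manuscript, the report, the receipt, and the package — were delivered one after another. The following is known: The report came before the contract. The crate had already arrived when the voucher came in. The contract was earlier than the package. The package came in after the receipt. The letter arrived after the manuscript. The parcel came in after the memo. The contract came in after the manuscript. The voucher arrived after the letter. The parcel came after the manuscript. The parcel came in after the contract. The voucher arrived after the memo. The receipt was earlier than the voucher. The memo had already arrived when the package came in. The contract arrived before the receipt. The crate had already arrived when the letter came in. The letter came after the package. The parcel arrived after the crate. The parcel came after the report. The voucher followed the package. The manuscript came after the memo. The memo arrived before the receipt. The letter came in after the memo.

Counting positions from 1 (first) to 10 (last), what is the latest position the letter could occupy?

The letter must come before the voucher — 1 item forced after it.
Everything else can be placed before the letter in some valid order, so the letter can sit as late as position 10 − 1 = 9.

9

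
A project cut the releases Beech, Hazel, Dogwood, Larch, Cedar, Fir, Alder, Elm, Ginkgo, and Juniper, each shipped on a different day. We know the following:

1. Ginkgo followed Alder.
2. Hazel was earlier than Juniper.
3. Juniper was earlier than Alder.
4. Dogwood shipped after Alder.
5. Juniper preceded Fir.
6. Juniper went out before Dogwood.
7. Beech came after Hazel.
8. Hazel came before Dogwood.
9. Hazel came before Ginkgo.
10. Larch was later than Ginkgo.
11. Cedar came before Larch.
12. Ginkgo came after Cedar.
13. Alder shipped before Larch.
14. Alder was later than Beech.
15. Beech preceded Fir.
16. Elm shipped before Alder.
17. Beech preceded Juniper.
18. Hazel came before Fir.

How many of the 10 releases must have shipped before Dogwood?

Directly stated before Dogwood: Alder, Hazel, and Juniper.
Beech reaches Dogwood via Beech → Juniper → Dogwood.
Elm reaches Dogwood via Elm → Alder → Dogwood.
No chain forces Larch (or any of the others) ahead of Dogwood.
That's Alder, Beech, Elm, Hazel, and Juniper — 5 in all.

5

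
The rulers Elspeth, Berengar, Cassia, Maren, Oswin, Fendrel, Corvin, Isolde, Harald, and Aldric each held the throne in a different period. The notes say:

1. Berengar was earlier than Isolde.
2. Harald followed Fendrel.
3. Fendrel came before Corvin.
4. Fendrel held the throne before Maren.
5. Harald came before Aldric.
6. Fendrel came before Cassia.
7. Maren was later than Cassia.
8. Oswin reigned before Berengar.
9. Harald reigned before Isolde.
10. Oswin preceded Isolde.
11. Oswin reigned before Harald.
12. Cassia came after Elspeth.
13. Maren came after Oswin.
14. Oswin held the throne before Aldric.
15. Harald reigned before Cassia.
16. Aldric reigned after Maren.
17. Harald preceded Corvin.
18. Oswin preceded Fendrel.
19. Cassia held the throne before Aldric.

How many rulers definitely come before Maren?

Directly stated before Maren: Cassia, Fendrel, and Oswin.
Elspeth reaches Maren via Elspeth → Cassia → Maren.
Harald reaches Maren via Harald → Cassia → Maren.
That's Cassia, Elspeth, Fendrel, Harald, and Oswin — 5 in all.

5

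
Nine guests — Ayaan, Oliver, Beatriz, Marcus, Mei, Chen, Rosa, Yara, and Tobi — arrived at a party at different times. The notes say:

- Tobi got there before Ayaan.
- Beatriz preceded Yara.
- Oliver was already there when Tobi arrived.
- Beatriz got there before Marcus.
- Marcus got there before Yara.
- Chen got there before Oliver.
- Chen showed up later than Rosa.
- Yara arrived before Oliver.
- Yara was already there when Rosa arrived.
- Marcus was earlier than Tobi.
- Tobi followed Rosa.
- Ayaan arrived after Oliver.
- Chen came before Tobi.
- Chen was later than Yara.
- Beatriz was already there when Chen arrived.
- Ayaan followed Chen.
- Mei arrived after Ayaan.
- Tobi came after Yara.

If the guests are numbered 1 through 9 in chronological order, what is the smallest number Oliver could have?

Beatriz, Chen, Marcus, Rosa, and Yara must all come before Oliver — 5 forced predecessors.
Nothing else is forced ahead of Oliver, so their earliest slot is position 5 + 1 = 6.

6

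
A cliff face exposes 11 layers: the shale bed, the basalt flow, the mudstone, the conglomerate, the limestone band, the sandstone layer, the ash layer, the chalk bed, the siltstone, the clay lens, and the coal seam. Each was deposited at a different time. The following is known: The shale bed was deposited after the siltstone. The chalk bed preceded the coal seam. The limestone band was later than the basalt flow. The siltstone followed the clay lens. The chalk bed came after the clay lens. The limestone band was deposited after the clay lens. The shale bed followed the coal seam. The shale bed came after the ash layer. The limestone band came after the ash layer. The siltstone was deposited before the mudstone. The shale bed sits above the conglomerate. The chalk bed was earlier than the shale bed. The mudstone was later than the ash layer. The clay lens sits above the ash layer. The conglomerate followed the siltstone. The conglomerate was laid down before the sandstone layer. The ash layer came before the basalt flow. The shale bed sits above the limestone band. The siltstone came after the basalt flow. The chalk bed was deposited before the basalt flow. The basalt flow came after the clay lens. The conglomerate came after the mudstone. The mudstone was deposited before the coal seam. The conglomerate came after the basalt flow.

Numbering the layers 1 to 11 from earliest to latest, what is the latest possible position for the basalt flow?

The basalt flow must come before the coal seam, the conglomerate, the limestone band, the mudstone, the sandstone layer, the shale bed, and the siltstone — 7 layers forced after it.
Everything else can be placed before the basalt flow in some valid order, so the basalt flow can sit as late as position 11 − 7 = 4.

4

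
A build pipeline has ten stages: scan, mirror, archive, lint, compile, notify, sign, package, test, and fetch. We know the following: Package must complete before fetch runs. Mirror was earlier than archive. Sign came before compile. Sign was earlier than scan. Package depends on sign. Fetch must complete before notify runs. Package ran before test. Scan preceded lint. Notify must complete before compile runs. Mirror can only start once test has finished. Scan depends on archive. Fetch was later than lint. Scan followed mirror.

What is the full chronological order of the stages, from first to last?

sign, package, test, mirror, archive, scan, lint, fetch, notify, compile

The constraints fix every adjacent pair, so only one ordering works:
sign → package → test → mirror → archive → scan → lint → fetch → notify → compile.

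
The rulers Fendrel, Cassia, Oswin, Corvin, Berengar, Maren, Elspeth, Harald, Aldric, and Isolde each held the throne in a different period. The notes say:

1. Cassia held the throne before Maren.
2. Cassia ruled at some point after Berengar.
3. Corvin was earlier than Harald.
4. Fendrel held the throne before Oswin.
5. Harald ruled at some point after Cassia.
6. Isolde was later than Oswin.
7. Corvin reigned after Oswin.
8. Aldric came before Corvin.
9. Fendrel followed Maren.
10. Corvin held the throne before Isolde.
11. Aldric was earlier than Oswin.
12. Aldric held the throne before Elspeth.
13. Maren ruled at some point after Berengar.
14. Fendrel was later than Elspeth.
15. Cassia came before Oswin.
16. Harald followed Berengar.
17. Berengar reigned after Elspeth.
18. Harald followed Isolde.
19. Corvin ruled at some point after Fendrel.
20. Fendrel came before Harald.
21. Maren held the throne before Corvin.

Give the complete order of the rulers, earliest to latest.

Aldric, Elspeth, Berengar, Cassia, Maren, Fendrel, Oswin, Corvin, Isolde, Harald

The constraints fix every adjacent pair, so only one ordering works:
Aldric → Elspeth → Berengar → Cassia → Maren → Fendrel → Oswin → Corvin → Isolde → Harald.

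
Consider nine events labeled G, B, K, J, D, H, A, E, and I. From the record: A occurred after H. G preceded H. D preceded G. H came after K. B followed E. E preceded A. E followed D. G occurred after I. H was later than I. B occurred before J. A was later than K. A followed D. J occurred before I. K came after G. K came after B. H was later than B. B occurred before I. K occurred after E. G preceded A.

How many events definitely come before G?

Directly stated before G: D and I.
B reaches G via B → I → G.
E reaches G via E → B → I → G.
J reaches G via J → I → G.
No chain forces A (or any of the others) ahead of G.
That's B, D, E, I, and J — 5 in all.

5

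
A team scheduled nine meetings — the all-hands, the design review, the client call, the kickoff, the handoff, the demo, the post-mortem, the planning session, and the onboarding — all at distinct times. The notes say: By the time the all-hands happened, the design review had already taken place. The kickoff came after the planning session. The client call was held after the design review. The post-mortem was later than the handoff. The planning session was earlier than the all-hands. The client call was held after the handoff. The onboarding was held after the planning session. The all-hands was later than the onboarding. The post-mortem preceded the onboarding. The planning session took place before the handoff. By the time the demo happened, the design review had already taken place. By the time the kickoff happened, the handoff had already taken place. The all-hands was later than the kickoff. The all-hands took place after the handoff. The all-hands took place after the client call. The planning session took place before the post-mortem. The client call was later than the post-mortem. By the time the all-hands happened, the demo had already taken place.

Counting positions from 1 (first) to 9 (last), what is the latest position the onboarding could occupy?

8

The onboarding must come before the all-hands — 1 meeting forced after it.
Everything else can be placed before the onboarding in some valid order, so the onboarding can sit as late as position 9 − 1 = 8.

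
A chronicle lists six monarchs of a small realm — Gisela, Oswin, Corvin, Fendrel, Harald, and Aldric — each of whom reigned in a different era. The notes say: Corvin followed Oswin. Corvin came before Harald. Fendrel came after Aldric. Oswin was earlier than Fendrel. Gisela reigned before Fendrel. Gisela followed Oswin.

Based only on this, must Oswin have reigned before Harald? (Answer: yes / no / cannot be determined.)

yes

Chain the constraints: Oswin → Corvin → Harald. Each link is directly stated, so Oswin comes before Harald.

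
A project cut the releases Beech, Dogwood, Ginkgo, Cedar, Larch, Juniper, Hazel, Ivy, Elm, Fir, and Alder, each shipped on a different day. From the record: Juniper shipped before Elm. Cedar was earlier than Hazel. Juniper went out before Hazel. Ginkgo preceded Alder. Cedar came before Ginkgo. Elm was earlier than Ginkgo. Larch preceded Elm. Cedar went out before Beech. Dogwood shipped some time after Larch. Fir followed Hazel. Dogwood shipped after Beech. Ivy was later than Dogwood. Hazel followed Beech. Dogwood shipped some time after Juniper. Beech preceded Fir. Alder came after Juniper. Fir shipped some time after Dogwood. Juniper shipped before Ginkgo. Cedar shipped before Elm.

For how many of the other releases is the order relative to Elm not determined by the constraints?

Forced before Elm: Cedar, Juniper, and Larch; forced after Elm: Alder and Ginkgo.
That leaves Beech, Dogwood, Fir, Hazel, and Ivy with no forced order relative to Elm — 5.

5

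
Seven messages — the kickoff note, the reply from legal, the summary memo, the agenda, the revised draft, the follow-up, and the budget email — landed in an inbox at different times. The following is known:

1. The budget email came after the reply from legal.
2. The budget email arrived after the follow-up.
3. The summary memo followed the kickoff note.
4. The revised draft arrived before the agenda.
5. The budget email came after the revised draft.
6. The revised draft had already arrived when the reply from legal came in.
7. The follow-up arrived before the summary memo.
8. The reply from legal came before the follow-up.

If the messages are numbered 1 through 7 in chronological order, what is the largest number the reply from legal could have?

4

The reply from legal must come before the budget email, the follow-up, and the summary memo — 3 messages forced after it.
Everything else can be placed before the reply from legal in some valid order, so the reply from legal can sit as late as position 7 − 3 = 4.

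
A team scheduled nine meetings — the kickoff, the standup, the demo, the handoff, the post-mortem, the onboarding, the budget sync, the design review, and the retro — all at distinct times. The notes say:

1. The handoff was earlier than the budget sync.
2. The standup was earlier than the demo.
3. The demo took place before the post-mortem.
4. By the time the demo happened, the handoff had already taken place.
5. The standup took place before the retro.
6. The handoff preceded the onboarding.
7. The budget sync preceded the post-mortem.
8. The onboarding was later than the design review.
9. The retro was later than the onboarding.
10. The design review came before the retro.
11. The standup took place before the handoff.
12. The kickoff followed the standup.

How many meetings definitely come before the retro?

Directly stated before the retro: the design review, the onboarding, and the standup.
The handoff reaches the retro via the handoff → the onboarding → the retro.
No chain forces the kickoff (or any of the others) ahead of the retro.
That's the design review, the handoff, the onboarding, and the standup — 4 in all.

4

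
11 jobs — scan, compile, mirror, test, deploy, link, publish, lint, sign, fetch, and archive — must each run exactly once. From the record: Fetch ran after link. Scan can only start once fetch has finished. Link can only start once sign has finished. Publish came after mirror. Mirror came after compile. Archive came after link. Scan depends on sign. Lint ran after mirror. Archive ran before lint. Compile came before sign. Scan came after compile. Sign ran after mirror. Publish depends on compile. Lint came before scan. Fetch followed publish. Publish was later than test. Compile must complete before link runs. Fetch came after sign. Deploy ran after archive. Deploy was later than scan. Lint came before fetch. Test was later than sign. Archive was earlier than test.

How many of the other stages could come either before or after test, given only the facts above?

1

Forced before test: archive, compile, link, mirror, and sign; forced after test: deploy, fetch, publish, and scan.
That leaves lint with no forced order relative to test — 1.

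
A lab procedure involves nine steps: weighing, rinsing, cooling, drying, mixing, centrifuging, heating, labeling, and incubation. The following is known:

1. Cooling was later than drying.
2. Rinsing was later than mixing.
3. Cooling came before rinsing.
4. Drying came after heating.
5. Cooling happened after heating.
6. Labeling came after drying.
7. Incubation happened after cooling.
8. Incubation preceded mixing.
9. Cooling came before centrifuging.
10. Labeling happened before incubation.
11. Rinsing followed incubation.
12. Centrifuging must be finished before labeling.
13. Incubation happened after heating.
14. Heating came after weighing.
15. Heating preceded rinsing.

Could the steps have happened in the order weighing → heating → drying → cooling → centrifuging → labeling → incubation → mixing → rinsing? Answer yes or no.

yes

Check each stated constraint against the proposed order — e.g. cooling is ahead of rinsing; heating is ahead of rinsing. Every pair is in the required order; nothing is violated.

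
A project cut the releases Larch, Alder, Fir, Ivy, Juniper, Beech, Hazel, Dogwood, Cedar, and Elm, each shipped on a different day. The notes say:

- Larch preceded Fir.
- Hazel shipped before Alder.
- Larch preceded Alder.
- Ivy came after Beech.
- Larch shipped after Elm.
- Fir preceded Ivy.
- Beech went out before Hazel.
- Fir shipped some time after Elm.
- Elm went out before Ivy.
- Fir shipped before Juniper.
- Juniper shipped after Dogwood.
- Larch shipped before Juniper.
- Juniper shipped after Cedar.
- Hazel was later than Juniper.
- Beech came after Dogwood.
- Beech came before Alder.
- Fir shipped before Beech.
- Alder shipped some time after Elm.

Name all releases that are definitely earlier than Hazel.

Beech, Cedar, Dogwood, Elm, Fir, Juniper, Larch

Directly stated before Hazel: Beech and Juniper.
Cedar reaches Hazel via Cedar → Juniper → Hazel.
Dogwood reaches Hazel via Dogwood → Juniper → Hazel.
Elm reaches Hazel via Elm → Larch → Juniper → Hazel.
Likewise Fir and Larch each reach Hazel by chaining the stated constraints.
No chain forces Alder (or any of the others) ahead of Hazel.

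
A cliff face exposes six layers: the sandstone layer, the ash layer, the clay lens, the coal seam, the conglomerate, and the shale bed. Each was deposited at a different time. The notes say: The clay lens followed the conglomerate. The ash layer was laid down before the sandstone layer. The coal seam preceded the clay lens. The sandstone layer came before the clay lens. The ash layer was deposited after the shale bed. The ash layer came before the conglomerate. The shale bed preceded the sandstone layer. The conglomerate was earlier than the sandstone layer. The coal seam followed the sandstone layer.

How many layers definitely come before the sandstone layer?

Directly stated before the sandstone layer: the ash layer, the conglomerate, and the shale bed.
No chain forces the coal seam (or any of the others) ahead of the sandstone layer.
That's the ash layer, the conglomerate, and the shale bed — 3 in all.

3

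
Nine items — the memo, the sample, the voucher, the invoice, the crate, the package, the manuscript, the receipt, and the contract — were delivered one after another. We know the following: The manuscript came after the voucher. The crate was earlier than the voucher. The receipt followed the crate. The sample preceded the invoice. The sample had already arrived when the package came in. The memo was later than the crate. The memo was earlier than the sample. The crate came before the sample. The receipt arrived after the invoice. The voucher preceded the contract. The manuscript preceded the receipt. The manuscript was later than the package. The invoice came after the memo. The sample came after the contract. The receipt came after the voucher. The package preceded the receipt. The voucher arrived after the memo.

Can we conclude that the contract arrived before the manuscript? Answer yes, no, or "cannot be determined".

Chain the constraints: the contract → the sample → the package → the manuscript. Each link is directly stated, so the contract comes before the manuscript.

yes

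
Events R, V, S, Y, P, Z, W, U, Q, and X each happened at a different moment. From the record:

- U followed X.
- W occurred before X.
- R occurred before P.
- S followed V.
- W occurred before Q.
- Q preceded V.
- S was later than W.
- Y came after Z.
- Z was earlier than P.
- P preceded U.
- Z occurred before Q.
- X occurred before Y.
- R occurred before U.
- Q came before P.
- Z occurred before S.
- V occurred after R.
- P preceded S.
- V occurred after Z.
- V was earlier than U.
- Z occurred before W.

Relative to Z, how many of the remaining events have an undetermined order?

1

Forced after Z: P, Q, S, U, V, W, X, and Y.
That leaves R with no forced order relative to Z — 1.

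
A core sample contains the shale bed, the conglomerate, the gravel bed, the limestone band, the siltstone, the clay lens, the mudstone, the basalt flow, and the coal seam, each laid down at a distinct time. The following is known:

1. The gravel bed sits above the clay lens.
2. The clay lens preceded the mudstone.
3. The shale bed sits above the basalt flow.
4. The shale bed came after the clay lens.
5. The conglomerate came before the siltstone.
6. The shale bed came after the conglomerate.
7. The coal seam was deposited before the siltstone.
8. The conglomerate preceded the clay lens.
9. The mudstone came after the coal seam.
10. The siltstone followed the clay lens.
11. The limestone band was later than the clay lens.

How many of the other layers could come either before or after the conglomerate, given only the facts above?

2

Forced after the conglomerate: the clay lens, the gravel bed, the limestone band, the mudstone, the shale bed, and the siltstone.
That leaves the basalt flow and the coal seam with no forced order relative to the conglomerate — 2.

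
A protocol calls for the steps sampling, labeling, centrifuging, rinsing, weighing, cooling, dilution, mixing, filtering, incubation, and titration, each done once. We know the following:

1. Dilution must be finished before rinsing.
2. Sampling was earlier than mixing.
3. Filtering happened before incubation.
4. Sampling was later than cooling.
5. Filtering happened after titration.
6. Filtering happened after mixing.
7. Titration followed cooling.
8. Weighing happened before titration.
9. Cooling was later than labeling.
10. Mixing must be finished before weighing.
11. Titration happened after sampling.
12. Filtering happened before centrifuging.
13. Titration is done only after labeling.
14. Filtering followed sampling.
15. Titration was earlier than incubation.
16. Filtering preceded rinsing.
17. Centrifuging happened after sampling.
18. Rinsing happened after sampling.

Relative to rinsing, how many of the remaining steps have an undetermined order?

2

Forced before rinsing: cooling, dilution, filtering, labeling, mixing, sampling, titration, and weighing.
That leaves centrifuging and incubation with no forced order relative to rinsing — 2.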